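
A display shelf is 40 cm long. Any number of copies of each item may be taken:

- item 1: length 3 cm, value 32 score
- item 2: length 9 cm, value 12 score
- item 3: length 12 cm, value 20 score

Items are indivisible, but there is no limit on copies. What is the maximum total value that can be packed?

Best value-per-unit is item 1 at 32/3, and filling with it alone uses length 13×3=39. No mix of the others beats 13×32 = 416.

416 score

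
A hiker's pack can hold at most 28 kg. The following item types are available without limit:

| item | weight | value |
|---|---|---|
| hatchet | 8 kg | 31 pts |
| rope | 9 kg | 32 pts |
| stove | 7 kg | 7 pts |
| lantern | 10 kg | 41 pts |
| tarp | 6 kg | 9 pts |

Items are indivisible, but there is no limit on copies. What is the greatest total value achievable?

113 pts

Best value-per-unit is lantern at 41/10; filling with it alone gives 2×41 = 82.
Optimal mix: 1×hatchet + 2×lantern → weight 28, value 113.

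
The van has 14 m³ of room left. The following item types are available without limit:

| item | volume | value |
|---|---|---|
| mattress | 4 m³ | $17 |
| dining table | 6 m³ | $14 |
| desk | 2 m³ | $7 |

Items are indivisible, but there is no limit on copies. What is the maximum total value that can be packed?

Best value-per-unit is mattress at 17/4; filling with it alone gives 3×17 = 51.
Optimal mix: 3×mattress + 1×desk → volume 14, value 58.

$58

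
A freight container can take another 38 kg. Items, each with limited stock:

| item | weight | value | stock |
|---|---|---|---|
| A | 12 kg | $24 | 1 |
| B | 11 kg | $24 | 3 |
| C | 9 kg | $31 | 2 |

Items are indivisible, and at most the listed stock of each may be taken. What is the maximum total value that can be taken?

$86

Best selections within weight 38 and stock limits:
- 1×B + 2×C: weight 29, value 86
- 1×A + 2×C: weight 30, value 86
- 2×B + 1×C: weight 31, value 79
- 1×A + 1×B + 1×C: weight 32, value 79
Best: $86.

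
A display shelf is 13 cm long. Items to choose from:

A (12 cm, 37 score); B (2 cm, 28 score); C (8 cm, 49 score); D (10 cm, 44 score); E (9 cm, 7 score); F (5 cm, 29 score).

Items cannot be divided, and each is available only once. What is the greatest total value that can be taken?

78 score

Check high-value combinations within 13 cm:
- C+F: length 8+5=13, value 49+29=78
- B+C: length 2+8=10, value 28+49=77
- B+D: length 2+10=12, value 28+44=72
Best: 78 score.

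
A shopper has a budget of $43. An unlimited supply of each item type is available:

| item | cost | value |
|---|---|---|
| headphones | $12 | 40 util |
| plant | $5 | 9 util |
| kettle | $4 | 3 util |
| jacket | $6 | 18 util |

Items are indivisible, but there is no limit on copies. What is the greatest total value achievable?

138 util

Best value-per-unit is headphones at 40/12; filling with it alone gives 3×40 = 120.
Optimal mix: 3×headphones + 1×jacket → cost 42, value 138.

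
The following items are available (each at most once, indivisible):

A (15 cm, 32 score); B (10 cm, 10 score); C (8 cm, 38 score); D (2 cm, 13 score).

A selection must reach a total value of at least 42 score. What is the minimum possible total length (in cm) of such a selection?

Subsets with value ≥ 42, sorted by total length:
- C+D: length 10, value 51
- A+D: length 17, value 45
- B+C: length 18, value 48
- B+C+D: length 20, value 61
Minimum length: 10 cm.

10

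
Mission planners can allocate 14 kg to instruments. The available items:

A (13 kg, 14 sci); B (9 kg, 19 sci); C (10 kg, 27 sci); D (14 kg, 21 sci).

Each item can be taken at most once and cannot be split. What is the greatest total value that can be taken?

27 sci

Check high-value combinations within 14 kg:
- C: mass 10, value 27
- D: mass 14, value 21
- B: mass 9, value 19
- A: mass 13, value 14
Best: 27 sci.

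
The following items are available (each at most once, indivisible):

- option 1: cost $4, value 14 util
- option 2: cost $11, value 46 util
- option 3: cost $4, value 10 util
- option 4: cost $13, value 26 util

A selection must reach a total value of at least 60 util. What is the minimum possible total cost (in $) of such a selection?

15

Subsets with value ≥ 60, sorted by total cost:
- option 1+option 2: cost 15, value 60
- option 1+option 2+option 3: cost 19, value 70
- option 2+option 4: cost 24, value 72
Minimum cost: 15 $.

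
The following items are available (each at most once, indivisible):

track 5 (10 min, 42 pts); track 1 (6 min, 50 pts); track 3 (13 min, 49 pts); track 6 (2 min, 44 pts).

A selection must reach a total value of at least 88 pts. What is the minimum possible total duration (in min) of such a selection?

Subsets with value ≥ 88, sorted by total duration:
- track 1+track 6: duration 8, value 94
- track 3+track 6: duration 15, value 93
- track 5+track 1: duration 16, value 92
- track 5+track 1+track 6: duration 18, value 136
Minimum duration: 8 min.

8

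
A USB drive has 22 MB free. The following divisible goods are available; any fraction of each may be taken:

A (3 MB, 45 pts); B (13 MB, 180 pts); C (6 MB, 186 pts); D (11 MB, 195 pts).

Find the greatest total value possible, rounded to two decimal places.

453.69

Take in order of value per unit:
- C (186/6 per unit): all 6 → value 186, running total 186.00
- D (195/11 per unit): all 11 → value 195, running total 381.00
- A (45/3 per unit): all 3 → value 45, running total 426.00
- B (180/13 per unit): 2 of 13 → value 2×180/13 = 27.6923, running total 453.69
Total 453.69.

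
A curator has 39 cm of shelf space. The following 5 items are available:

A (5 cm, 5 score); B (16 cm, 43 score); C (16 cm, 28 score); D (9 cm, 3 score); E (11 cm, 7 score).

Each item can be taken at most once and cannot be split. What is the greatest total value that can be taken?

76 score

Check high-value combinations within 39 cm:
- A+B+C: length 5+16+16=37, value 5+43+28=76
- B+C: length 16+16=32, value 43+28=71
- A+B+E: length 5+16+11=32, value 5+43+7=55
- B+D+E: length 16+9+11=36, value 43+3+7=53
- A+B+D: length 5+16+9=30, value 5+43+3=51
Best: 76 score.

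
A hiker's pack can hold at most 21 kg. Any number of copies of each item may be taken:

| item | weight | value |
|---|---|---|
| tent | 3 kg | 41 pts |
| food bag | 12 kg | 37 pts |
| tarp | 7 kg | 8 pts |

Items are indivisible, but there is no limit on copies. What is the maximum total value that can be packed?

287 pts

Best value-per-unit is tent at 41/3, and filling with it alone uses weight 7×3=21. No mix of the others beats 7×41 = 287.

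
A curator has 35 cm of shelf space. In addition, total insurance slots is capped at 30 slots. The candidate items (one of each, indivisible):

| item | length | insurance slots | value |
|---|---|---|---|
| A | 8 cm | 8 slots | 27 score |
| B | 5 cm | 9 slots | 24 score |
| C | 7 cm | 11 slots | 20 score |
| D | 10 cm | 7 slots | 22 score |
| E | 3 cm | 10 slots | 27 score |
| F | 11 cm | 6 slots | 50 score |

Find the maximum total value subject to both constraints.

123 score

Feasible sets respecting both limits:
- A+B+D+F: length 34, insurance slots 30, value 123
- A+E+F: length 22, insurance slots 24, value 104
- A+B+F: length 24, insurance slots 23, value 101
Best: 123 score.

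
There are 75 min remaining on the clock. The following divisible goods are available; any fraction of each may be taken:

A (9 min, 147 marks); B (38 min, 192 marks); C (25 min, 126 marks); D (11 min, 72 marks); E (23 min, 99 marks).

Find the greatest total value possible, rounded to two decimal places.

496.68

Take in order of value per unit:
- A (147/9 per unit): all 9 → value 147, running total 147.00
- D (72/11 per unit): all 11 → value 72, running total 219.00
- B (192/38 per unit): all 38 → value 192, running total 411.00
- C (126/25 per unit): 17 of 25 → value 17×126/25 = 85.6800, running total 496.68
Total 496.68.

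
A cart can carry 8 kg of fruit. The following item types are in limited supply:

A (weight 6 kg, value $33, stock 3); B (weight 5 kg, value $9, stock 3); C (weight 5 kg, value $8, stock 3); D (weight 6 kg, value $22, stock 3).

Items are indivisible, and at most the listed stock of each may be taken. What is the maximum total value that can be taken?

Top feasible selections:
- 1×A: weight 6, value 33
- 1×D: weight 6, value 22
- 1×B: weight 5, value 9
Best: $33.

$33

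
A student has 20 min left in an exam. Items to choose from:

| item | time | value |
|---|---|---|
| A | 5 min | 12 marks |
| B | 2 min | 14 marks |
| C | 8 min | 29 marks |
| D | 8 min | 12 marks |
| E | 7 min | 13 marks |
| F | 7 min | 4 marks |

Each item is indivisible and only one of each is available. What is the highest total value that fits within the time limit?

56 marks

Check high-value combinations within 20 min:
- B+C+E: time 2+8+7=17, value 14+29+13=56
- A+B+C: time 5+2+8=15, value 12+14+29=55
- B+C+D: time 2+8+8=18, value 14+29+12=55
- A+C+E: time 5+8+7=20, value 12+29+13=54
- B+C+F: time 2+8+7=17, value 14+29+4=47
Best: 56 marks.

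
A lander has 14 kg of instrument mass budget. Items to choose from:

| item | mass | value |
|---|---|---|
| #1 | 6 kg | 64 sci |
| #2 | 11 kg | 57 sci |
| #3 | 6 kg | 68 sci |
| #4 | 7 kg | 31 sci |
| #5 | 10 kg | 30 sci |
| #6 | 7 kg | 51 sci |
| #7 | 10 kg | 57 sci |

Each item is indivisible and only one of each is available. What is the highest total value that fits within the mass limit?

Check high-value combinations within 14 kg:
- #1+#3: mass 6+6=12, value 64+68=132
- #3+#6: mass 6+7=13, value 68+51=119
- #1+#6: mass 6+7=13, value 64+51=115
- #3+#4: mass 6+7=13, value 68+31=99
- #1+#4: mass 6+7=13, value 64+31=95
Best: 132 sci.

132 sci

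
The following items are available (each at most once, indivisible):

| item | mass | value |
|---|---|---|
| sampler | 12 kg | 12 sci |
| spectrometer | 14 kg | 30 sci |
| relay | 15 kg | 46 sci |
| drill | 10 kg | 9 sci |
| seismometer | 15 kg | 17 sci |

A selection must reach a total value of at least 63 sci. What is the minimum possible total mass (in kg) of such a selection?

29

Subsets with value ≥ 63, sorted by total mass:
- spectrometer+relay: mass 29, value 76
- relay+seismometer: mass 30, value 63
Minimum mass: 29 kg.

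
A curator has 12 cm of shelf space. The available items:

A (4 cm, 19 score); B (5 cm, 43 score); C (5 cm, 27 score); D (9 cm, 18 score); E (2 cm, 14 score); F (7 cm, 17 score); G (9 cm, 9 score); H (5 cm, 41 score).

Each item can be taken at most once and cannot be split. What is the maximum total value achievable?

98 score

Check high-value combinations within 12 cm:
- B+E+H: length 5+2+5=12, value 43+14+41=98
- B+H: length 5+5=10, value 43+41=84
- B+C+E: length 5+5+2=12, value 43+27+14=84
- C+E+H: length 5+2+5=12, value 27+14+41=82
Best: 98 score.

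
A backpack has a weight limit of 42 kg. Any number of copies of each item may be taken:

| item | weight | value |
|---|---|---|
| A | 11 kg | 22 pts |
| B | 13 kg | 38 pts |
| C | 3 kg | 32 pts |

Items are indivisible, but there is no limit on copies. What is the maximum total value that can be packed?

448 pts

Best value-per-unit is C at 32/3, and filling with it alone uses weight 14×3=42. No mix of the others beats 14×32 = 448.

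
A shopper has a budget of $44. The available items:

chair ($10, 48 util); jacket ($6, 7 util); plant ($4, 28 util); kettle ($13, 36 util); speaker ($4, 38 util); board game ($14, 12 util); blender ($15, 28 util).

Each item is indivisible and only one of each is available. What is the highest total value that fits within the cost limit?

Check high-value combinations within $44:
- chair+jacket+plant+kettle+speaker: cost 10+6+4+13+4=37, value 48+7+28+36+38=157
- chair+plant+kettle+speaker: cost 10+4+13+4=31, value 48+28+36+38=150
- chair+kettle+speaker+blender: cost 10+13+4+15=42, value 48+36+38+28=150
Best: 157 util.

157 util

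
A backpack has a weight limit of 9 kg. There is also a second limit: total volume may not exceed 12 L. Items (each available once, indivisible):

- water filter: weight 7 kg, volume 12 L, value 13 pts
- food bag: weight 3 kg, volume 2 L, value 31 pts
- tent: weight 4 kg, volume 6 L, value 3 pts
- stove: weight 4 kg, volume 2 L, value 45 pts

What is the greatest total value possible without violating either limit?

76 pts

Feasible sets respecting both limits:
- food bag+stove: weight 7, volume 4, value 76
- tent+stove: weight 8, volume 8, value 48
- stove: weight 4, volume 2, value 45
Best: 76 pts.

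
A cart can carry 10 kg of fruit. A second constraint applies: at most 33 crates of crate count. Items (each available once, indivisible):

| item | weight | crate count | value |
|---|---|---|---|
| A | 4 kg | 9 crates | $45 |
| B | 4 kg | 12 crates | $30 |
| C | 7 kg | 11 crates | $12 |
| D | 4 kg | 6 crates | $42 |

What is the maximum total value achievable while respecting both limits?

Feasible sets respecting both limits:
- A+D: weight 8, crate count 15, value 87
- A+B: weight 8, crate count 21, value 75
- B+D: weight 8, crate count 18, value 72
Best: $87.

$87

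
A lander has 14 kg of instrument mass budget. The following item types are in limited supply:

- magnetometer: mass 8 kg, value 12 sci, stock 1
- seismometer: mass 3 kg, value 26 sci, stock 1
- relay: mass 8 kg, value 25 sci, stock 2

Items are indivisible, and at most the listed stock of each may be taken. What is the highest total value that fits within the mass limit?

Best selections within mass 14 and stock limits:
- 1×seismometer + 1×relay: mass 11, value 51
- 1×magnetometer + 1×seismometer: mass 11, value 38
- 1×seismometer: mass 3, value 26
- 1×relay: mass 8, value 25
Best: 51 sci.

51 sci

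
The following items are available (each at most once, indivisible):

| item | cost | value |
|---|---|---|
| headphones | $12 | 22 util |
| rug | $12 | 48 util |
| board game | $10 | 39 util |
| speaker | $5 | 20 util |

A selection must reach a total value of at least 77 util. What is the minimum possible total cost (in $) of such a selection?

Subsets with value ≥ 77, sorted by total cost:
- rug+board game: cost 22, value 87
- rug+board game+speaker: cost 27, value 107
Minimum cost: 22 $.

22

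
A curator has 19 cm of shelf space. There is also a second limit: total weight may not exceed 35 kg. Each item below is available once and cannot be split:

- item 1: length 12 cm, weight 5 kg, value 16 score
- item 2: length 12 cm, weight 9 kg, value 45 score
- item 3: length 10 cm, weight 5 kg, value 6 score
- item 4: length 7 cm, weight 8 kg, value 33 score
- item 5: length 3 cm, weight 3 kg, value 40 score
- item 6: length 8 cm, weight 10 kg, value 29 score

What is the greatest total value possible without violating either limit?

102 score

Feasible sets respecting both limits:
- item 4+item 5+item 6: length 18, weight 21, value 102
- item 2+item 5: length 15, weight 12, value 85
- item 2+item 4: length 19, weight 17, value 78
Best: 102 score.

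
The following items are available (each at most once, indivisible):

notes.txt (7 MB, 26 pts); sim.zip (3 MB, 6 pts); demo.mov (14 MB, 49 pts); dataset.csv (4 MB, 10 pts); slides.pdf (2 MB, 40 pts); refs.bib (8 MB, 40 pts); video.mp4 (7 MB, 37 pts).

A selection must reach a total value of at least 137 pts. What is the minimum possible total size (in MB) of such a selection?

24

Subsets with value ≥ 137, sorted by total size:
- notes.txt+slides.pdf+refs.bib+video.mp4: size 24, value 143
- notes.txt+sim.zip+slides.pdf+refs.bib+video.mp4: size 27, value 149
- notes.txt+dataset.csv+slides.pdf+refs.bib+video.mp4: size 28, value 153
Minimum size: 24 MB.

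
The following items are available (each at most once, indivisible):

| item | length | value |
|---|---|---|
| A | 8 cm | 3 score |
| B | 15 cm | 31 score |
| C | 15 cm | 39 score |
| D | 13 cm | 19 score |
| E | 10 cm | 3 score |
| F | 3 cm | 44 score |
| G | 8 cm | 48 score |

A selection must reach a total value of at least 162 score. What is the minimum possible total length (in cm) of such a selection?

41

Subsets with value ≥ 162, sorted by total length:
- B+C+F+G: length 41, value 162
- A+B+C+F+G: length 49, value 165
- B+C+E+F+G: length 51, value 165
- B+C+D+F+G: length 54, value 181
Minimum length: 41 cm.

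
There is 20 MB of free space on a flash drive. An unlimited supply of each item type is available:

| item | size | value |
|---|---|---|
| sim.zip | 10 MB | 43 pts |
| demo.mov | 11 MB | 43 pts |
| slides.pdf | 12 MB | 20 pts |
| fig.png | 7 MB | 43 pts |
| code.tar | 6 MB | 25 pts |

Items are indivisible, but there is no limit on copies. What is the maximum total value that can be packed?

Best value-per-unit is fig.png at 43/7; filling with it alone gives 2×43 = 86.
Optimal mix: 2×fig.png + 1×code.tar → size 20, value 111.

111 pts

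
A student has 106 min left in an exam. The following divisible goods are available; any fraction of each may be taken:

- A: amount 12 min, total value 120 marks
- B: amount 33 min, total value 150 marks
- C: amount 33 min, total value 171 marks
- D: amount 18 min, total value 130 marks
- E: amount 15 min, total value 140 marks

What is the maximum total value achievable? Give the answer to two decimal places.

688.27

Take in order of value per unit:
- A (120/12 per unit): all 12 → value 120, running total 120.00
- E (140/15 per unit): all 15 → value 140, running total 260.00
- D (130/18 per unit): all 18 → value 130, running total 390.00
- C (171/33 per unit): all 33 → value 171, running total 561.00
- B (150/33 per unit): 28 of 33 → value 28×150/33 = 127.2727, running total 688.27
Total 688.27.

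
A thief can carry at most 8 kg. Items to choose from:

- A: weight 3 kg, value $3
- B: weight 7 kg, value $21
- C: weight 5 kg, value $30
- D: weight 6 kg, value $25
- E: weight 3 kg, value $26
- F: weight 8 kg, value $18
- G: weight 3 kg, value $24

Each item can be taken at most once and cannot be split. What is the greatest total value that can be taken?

$56

Check high-value combinations within 8 kg:
- C+E: weight 5+3=8, value 30+26=56
- C+G: weight 5+3=8, value 30+24=54
- E+G: weight 3+3=6, value 26+24=50
Best: $56.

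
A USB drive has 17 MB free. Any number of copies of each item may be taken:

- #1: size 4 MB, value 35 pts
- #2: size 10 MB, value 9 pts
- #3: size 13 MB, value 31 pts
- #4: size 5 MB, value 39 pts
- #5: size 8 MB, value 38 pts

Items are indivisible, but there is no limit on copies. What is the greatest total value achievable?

Best value-per-unit is #1 at 35/4; filling with it alone gives 4×35 = 140.
Optimal mix: 3×#1 + 1×#4 → size 17, value 144.

144 pts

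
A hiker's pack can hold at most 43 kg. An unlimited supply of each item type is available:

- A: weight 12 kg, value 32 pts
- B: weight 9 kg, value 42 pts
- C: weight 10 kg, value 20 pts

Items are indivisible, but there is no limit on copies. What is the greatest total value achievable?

168 pts

Best value-per-unit is B at 42/9, and filling with it alone uses weight 4×9=36. No mix of the others beats 4×42 = 168.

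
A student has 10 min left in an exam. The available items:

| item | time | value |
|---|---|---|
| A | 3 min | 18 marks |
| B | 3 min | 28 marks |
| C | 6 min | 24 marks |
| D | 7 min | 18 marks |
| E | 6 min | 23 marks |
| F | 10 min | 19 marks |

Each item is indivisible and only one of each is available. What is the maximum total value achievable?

Check high-value combinations within 10 min:
- B+C: time 3+6=9, value 28+24=52
- B+E: time 3+6=9, value 28+23=51
- A+B: time 3+3=6, value 18+28=46
- B+D: time 3+7=10, value 28+18=46
- A+C: time 3+6=9, value 18+24=42
Best: 52 marks.

52 marks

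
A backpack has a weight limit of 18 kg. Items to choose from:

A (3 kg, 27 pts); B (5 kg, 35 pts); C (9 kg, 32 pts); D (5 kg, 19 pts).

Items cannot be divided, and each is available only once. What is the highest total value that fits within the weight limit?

94 pts

Check high-value combinations within 18 kg:
- A+B+C: weight 3+5+9=17, value 27+35+32=94
- A+B+D: weight 3+5+5=13, value 27+35+19=81
- A+C+D: weight 3+9+5=17, value 27+32+19=78
- B+C: weight 5+9=14, value 35+32=67
Best: 94 pts.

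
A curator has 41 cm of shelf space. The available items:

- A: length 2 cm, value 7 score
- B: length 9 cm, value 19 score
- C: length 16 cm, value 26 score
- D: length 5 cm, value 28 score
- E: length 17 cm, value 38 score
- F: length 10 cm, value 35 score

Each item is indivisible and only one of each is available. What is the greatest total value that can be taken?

This is a 0/1 knapsack; check combinations near the capacity.
- B+D+E+F: length 9+5+17+10=41, value 19+28+38+35=120
- A+D+E+F: length 2+5+17+10=34, value 7+28+38+35=108
- B+C+D+F: length 9+16+5+10=40, value 19+26+28+35=108
- D+E+F: length 5+17+10=32, value 28+38+35=101
Best: 120 score.

120 score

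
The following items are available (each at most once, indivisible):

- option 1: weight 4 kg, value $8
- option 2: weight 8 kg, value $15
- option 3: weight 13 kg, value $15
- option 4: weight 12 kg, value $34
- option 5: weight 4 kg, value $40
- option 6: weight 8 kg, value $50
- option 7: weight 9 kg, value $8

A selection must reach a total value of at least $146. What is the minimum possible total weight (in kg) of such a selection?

Subsets with value ≥ 146, sorted by total weight:
- option 1+option 2+option 4+option 5+option 6: weight 36, value 147
- option 1+option 3+option 4+option 5+option 6: weight 41, value 147
- option 2+option 4+option 5+option 6+option 7: weight 41, value 147
- option 1+option 2+option 4+option 5+option 6+option 7: weight 45, value 155
Minimum weight: 36 kg.

36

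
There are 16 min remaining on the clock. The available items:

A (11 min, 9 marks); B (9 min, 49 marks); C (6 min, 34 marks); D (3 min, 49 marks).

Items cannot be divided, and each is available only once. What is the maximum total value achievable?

98 marks

Check high-value combinations within 16 min:
- B+D: time 9+3=12, value 49+49=98
- C+D: time 6+3=9, value 34+49=83
- B+C: time 9+6=15, value 49+34=83
Best: 98 marks.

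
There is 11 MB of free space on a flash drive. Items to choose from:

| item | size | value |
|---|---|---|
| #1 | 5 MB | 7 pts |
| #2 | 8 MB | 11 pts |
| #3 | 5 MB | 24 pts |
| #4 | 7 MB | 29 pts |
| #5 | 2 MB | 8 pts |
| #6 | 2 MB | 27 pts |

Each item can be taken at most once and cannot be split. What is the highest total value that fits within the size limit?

Check high-value combinations within 11 MB:
- #4+#5+#6: size 7+2+2=11, value 29+8+27=64
- #3+#5+#6: size 5+2+2=9, value 24+8+27=59
- #4+#6: size 7+2=9, value 29+27=56
- #3+#6: size 5+2=7, value 24+27=51
- #1+#5+#6: size 5+2+2=9, value 7+8+27=42
Best: 64 pts.

64 pts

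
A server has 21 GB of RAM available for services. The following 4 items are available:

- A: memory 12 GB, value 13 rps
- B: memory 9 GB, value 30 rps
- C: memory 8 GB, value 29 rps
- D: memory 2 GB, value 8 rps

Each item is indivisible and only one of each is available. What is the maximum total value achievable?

67 rps

Check high-value combinations within 21 GB:
- B+C+D: memory 9+8+2=19, value 30+29+8=67
- B+C: memory 9+8=17, value 30+29=59
- A+B: memory 12+9=21, value 13+30=43
Best: 67 rps.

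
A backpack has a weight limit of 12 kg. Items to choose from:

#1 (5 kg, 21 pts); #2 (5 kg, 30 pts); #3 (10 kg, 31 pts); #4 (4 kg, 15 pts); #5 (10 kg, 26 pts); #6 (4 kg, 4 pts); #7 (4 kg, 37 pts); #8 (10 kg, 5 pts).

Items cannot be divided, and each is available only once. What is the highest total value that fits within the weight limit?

Check high-value combinations within 12 kg:
- #2+#7: weight 5+4=9, value 30+37=67
- #1+#7: weight 5+4=9, value 21+37=58
- #4+#6+#7: weight 4+4+4=12, value 15+4+37=56
Best: 67 pts.

67 pts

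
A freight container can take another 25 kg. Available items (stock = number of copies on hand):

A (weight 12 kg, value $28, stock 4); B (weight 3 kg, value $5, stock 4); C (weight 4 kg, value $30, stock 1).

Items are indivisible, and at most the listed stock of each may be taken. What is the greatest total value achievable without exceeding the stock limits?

Top feasible selections:
- 1×A + 3×B + 1×C: weight 25, value 73
- 1×A + 2×B + 1×C: weight 22, value 68
- 1×A + 1×B + 1×C: weight 19, value 63
Best: $73.

$73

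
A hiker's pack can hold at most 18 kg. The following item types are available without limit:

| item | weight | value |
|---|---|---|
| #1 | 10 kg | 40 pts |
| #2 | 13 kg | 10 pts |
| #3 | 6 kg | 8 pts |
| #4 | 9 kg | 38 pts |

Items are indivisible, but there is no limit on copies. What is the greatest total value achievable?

Best value-per-unit is #4 at 38/9, and filling with it alone uses weight 2×9=18. No mix of the others beats 2×38 = 76.

76 pts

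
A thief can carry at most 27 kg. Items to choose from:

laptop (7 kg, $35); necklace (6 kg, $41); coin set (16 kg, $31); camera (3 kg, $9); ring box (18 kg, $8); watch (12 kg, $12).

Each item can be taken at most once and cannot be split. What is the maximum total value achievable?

Check high-value combinations within 27 kg:
- laptop+necklace+watch: weight 7+6+12=25, value 35+41+12=88
- laptop+necklace+camera: weight 7+6+3=16, value 35+41+9=85
- necklace+coin set+camera: weight 6+16+3=25, value 41+31+9=81
- laptop+necklace: weight 7+6=13, value 35+41=76
- laptop+coin set+camera: weight 7+16+3=26, value 35+31+9=75
Best: $88.

$88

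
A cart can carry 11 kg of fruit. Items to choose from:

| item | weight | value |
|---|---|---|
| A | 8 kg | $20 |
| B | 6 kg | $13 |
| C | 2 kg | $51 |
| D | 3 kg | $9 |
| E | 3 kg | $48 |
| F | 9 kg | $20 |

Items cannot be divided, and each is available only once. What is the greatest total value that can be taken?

Check high-value combinations within 11 kg:
- B+C+E: weight 6+2+3=11, value 13+51+48=112
- C+D+E: weight 2+3+3=8, value 51+9+48=108
- C+E: weight 2+3=5, value 51+48=99
Best: $112.

$112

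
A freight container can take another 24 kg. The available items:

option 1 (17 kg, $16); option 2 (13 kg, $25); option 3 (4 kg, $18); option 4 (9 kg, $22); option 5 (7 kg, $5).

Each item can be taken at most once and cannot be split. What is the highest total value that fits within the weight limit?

$48

Check high-value combinations within 24 kg:
- option 2+option 3+option 5: weight 13+4+7=24, value 25+18+5=48
- option 2+option 4: weight 13+9=22, value 25+22=47
- option 3+option 4+option 5: weight 4+9+7=20, value 18+22+5=45
Best: $48.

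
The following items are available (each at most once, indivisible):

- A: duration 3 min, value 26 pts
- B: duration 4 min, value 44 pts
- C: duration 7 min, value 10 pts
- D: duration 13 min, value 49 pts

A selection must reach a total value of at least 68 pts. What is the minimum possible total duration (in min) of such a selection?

7

Subsets with value ≥ 68, sorted by total duration:
- A+B: duration 7, value 70
- A+B+C: duration 14, value 80
Minimum duration: 7 min.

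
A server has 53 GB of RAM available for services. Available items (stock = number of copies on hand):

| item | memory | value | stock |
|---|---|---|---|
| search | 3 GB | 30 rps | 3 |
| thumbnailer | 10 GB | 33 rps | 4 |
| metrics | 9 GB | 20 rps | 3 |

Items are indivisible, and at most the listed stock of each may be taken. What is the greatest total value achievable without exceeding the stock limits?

Best selections within memory 53 and stock limits:
- 3×search + 4×thumbnailer: memory 49, value 222
- 3×search + 3×thumbnailer + 1×metrics: memory 48, value 209
- 3×search + 2×thumbnailer + 2×metrics: memory 47, value 196
- 2×search + 4×thumbnailer: memory 46, value 192
Best: 222 rps.

222 rps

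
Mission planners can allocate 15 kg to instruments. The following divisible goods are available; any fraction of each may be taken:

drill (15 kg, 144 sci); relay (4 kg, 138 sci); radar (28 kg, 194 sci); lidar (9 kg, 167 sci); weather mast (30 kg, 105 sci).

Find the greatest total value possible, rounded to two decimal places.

324.20

Take in order of value per unit:
- relay (138/4 per unit): all 4 → value 138, running total 138.00
- lidar (167/9 per unit): all 9 → value 167, running total 305.00
- drill (144/15 per unit): 2 of 15 → value 2×144/15 = 19.2000, running total 324.20
Total 324.20.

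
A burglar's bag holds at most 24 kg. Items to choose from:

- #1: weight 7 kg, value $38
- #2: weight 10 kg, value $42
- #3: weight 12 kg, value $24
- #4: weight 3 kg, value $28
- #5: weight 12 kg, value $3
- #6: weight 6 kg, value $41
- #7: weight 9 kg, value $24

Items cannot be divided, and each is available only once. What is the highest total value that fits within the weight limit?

Check high-value combinations within 24 kg:
- #1+#2+#6: weight 7+10+6=23, value 38+42+41=121
- #2+#4+#6: weight 10+3+6=19, value 42+28+41=111
- #1+#2+#4: weight 7+10+3=20, value 38+42+28=108
Best: $121.

$121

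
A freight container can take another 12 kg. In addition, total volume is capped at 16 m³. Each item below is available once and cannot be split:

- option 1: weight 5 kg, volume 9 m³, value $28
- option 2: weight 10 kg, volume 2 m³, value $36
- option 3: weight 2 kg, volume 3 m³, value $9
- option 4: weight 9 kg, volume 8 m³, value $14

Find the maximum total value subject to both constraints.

Feasible sets respecting both limits:
- option 2+option 3: weight 12, volume 5, value 45
- option 1+option 3: weight 7, volume 12, value 37
- option 2: weight 10, volume 2, value 36
Best: $45.

$45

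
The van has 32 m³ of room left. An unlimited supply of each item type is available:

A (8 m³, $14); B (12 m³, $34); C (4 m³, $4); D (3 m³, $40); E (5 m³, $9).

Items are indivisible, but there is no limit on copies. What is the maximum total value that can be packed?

Best value-per-unit is D at 40/3, and filling with it alone uses volume 10×3=30. No mix of the others beats 10×40 = 400.

$400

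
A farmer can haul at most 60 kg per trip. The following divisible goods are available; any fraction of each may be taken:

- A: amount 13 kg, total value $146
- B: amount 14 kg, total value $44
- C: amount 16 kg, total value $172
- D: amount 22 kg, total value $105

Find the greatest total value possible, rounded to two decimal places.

Take in order of value per unit:
- A (146/13 per unit): all 13 → value 146, running total 146.00
- C (172/16 per unit): all 16 → value 172, running total 318.00
- D (105/22 per unit): all 22 → value 105, running total 423.00
- B (44/14 per unit): 9 of 14 → value 9×44/14 = 28.2857, running total 451.29
Total 451.29.

451.29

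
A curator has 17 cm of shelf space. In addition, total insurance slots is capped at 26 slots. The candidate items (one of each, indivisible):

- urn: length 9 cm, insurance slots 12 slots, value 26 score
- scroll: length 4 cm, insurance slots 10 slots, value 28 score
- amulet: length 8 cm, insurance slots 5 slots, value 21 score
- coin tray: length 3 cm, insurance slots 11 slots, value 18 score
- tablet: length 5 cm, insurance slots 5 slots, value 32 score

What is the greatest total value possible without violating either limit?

81 score

Feasible sets respecting both limits:
- scroll+amulet+tablet: length 17, insurance slots 20, value 81
- scroll+coin tray+tablet: length 12, insurance slots 26, value 78
- amulet+coin tray+tablet: length 16, insurance slots 21, value 71
Best: 81 score.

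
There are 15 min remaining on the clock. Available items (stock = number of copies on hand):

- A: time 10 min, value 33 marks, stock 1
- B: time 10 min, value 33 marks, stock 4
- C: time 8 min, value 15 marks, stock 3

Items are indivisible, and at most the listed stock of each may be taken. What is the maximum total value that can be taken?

Best selections within time 15 and stock limits:
- 1×B: time 10, value 33
- 1×A: time 10, value 33
Best: 33 marks.

33 marks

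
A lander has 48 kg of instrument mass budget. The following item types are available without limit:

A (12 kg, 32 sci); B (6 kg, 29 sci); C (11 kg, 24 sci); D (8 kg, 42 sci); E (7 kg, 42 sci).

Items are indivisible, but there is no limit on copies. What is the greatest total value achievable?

Best value-per-unit is E at 42/7; filling with it alone gives 6×42 = 252.
Optimal mix: 1×B + 6×E → mass 48, value 281.

281 sci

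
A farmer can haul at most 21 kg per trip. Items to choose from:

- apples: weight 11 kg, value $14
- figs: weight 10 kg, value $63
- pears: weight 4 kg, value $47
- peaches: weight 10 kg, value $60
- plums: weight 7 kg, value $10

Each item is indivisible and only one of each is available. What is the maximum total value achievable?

Check high-value combinations within 21 kg:
- figs+peaches: weight 10+10=20, value 63+60=123
- figs+pears+plums: weight 10+4+7=21, value 63+47+10=120
- pears+peaches+plums: weight 4+10+7=21, value 47+60+10=117
- figs+pears: weight 10+4=14, value 63+47=110
Best: $123.

$123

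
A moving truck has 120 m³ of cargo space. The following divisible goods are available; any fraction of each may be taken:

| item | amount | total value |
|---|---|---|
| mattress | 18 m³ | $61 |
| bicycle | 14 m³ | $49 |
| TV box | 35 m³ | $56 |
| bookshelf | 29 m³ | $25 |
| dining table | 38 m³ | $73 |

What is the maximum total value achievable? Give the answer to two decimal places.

Take in order of value per unit:
- bicycle (49/14 per unit): all 14 → value 49, running total 49.00
- mattress (61/18 per unit): all 18 → value 61, running total 110.00
- dining table (73/38 per unit): all 38 → value 73, running total 183.00
- TV box (56/35 per unit): all 35 → value 56, running total 239.00
- bookshelf (25/29 per unit): 15 of 29 → value 15×25/29 = 12.9310, running total 251.93
Total 251.93.

251.93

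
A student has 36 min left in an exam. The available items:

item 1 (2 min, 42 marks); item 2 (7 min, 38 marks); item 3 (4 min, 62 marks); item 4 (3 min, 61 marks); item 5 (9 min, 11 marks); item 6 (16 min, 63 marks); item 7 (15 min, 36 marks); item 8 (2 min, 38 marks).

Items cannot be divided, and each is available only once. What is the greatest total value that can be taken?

304 marks

Check high-value combinations within 36 min:
- item 1+item 2+item 3+item 4+item 6+item 8: time 2+7+4+3+16+2=34, value 42+38+62+61+63+38=304
- item 1+item 2+item 3+item 4+item 7+item 8: time 2+7+4+3+15+2=33, value 42+38+62+61+36+38=277
- item 1+item 3+item 4+item 5+item 6+item 8: time 2+4+3+9+16+2=36, value 42+62+61+11+63+38=277
- item 1+item 3+item 4+item 6+item 8: time 2+4+3+16+2=27, value 42+62+61+63+38=266
- item 1+item 2+item 3+item 4+item 6: time 2+7+4+3+16=32, value 42+38+62+61+63=266
Best: 304 marks.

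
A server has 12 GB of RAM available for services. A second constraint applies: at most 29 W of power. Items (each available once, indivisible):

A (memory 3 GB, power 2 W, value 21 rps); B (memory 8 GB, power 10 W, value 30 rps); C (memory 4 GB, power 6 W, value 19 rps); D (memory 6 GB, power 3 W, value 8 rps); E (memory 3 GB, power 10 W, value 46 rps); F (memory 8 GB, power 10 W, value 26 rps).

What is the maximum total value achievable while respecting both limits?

Feasible sets respecting both limits:
- A+C+E: memory 10, power 18, value 86
- B+E: memory 11, power 20, value 76
- A+D+E: memory 12, power 15, value 75
- E+F: memory 11, power 20, value 72
Best: 86 rps.

86 rps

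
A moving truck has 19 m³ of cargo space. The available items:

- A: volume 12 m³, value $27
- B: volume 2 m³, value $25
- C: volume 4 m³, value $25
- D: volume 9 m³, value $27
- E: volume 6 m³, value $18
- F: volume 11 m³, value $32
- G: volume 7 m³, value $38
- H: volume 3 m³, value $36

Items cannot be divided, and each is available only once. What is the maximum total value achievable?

Check high-value combinations within 19 m³:
- B+C+G+H: volume 2+4+7+3=16, value 25+25+38+36=124
- B+E+G+H: volume 2+6+7+3=18, value 25+18+38+36=117
- B+C+D+H: volume 2+4+9+3=18, value 25+25+27+36=113
- B+C+E+G: volume 2+4+6+7=19, value 25+25+18+38=106
Best: $124.

$124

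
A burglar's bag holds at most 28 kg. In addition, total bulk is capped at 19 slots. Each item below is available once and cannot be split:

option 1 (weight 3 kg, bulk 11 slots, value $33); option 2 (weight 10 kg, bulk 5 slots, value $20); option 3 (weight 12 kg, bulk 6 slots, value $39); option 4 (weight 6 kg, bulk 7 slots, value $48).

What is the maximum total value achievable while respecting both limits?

Feasible sets respecting both limits:
- option 2+option 3+option 4: weight 28, bulk 18, value 107
- option 3+option 4: weight 18, bulk 13, value 87
- option 1+option 4: weight 9, bulk 18, value 81
- option 1+option 3: weight 15, bulk 17, value 72
Best: $107.

$107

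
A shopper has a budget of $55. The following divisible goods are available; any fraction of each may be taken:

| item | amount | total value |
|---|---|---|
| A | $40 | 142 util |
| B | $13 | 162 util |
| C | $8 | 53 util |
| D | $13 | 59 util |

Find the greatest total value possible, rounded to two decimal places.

348.55

Take in order of value per unit:
- B (162/13 per unit): all 13 → value 162, running total 162.00
- C (53/8 per unit): all 8 → value 53, running total 215.00
- D (59/13 per unit): all 13 → value 59, running total 274.00
- A (142/40 per unit): 21 of 40 → value 21×142/40 = 74.5500, running total 348.55
Total 348.55.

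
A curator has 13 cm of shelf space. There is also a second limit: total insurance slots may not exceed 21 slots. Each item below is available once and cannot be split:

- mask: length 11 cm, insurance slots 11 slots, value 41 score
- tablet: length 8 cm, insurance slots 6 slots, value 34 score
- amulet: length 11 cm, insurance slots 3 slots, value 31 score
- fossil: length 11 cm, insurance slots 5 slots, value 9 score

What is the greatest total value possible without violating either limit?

41 score

Feasible sets respecting both limits:
- mask: length 11, insurance slots 11, value 41
- tablet: length 8, insurance slots 6, value 34
- amulet: length 11, insurance slots 3, value 31
- fossil: length 11, insurance slots 5, value 9
Best: 41 score.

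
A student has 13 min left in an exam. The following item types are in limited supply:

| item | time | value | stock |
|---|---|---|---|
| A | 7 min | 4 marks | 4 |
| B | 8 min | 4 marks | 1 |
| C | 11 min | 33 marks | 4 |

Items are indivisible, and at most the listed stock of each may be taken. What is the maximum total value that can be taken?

33 marks

Best selections within time 13 and stock limits:
- 1×C: time 11, value 33
- 1×A: time 7, value 4
- 1×B: time 8, value 4
Best: 33 marks.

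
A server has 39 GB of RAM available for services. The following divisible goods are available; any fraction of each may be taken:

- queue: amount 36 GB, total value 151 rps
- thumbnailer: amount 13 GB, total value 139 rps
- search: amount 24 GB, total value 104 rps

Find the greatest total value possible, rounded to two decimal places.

Take in order of value per unit:
- thumbnailer (139/13 per unit): all 13 → value 139, running total 139.00
- search (104/24 per unit): all 24 → value 104, running total 243.00
- queue (151/36 per unit): 2 of 36 → value 2×151/36 = 8.3889, running total 251.39
Total 251.39.

251.39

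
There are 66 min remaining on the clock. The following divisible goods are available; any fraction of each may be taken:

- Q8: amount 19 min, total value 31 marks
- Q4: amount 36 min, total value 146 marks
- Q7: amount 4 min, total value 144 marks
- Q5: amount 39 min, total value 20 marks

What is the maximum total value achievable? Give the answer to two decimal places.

Take in order of value per unit:
- Q7 (144/4 per unit): all 4 → value 144, running total 144.00
- Q4 (146/36 per unit): all 36 → value 146, running total 290.00
- Q8 (31/19 per unit): all 19 → value 31, running total 321.00
- Q5 (20/39 per unit): 7 of 39 → value 7×20/39 = 3.5897, running total 324.59
Total 324.59.

324.59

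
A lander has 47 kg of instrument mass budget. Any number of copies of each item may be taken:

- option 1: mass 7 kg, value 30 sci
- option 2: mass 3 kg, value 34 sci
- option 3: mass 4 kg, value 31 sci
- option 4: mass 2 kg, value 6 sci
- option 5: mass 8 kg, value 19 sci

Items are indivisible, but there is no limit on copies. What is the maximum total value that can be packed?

Best value-per-unit is option 2 at 34/3; filling with it alone gives 15×34 = 510.
Optimal mix: 15×option 2 + 1×option 4 → mass 47, value 516.

516 sci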